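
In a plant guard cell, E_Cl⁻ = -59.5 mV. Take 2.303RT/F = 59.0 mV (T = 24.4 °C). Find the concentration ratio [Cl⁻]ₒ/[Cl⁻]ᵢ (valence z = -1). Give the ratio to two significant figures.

10

log₁₀([out]/[in]) = E·z/(59.0) = -59.5 × -1 / 59.0 = 1.0085
[out]/[in] = 10^(1.0085) = 10.2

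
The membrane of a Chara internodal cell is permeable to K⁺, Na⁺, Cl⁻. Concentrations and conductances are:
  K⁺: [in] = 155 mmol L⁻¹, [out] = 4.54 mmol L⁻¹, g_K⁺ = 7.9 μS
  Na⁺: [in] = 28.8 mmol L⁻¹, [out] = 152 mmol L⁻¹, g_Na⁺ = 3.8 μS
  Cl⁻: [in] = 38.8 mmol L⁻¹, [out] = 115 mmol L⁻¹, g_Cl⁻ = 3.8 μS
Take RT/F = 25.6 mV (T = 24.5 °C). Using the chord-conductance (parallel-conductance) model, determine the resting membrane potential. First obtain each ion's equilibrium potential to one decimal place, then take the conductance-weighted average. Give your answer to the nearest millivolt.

E_K⁺ = (25.6/1)·ln(4.54/155) = -90.4 mV
E_Na⁺ = (25.6/1)·ln(152/28.8) = 42.6 mV
E_Cl⁻ = (25.6/-1)·ln(115/38.8) = -27.8 mV
Vm = (Σ gᵢEᵢ)/(Σ gᵢ) = (7.9·-90.4 + 3.8·42.6 + 3.8·-27.8) / (7.9 + 3.8 + 3.8)
= -657.92 / 15.5 = -42.45 mV

-42 mV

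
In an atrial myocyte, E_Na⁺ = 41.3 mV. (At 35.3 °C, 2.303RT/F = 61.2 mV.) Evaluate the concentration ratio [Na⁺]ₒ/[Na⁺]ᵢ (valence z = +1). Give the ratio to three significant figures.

log₁₀([out]/[in]) = E·z/(61.2) = 41.3 × 1 / 61.2 = 0.6748
[out]/[in] = 10^(0.6748) = 4.73

4.73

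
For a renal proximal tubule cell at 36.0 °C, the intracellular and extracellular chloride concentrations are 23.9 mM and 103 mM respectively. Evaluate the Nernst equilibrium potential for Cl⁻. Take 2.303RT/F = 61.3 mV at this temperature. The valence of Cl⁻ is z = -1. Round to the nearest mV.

E = (61.3/z) · log₁₀([Cl⁻]_out/[Cl⁻]_in) with z = -1.
For an anion, dividing by z = -1 reverses the sign.
= (61.3/-1) · log₁₀(103/23.9) = -61.30 · log₁₀(4.31)
= -61.30 · (0.6344) = -38.89 mV

-39 mV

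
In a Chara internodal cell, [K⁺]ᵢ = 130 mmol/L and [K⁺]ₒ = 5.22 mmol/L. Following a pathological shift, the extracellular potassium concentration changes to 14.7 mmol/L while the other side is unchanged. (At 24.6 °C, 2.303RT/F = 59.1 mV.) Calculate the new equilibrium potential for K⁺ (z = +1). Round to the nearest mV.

After the shift: [K⁺]_out = 14.7, [K⁺]_in = 130 mmol/L.
E_new = (59.1/1)·log₁₀(14.7/130) = 59.10 · (-0.9466) = -55.95 mV

-56 mV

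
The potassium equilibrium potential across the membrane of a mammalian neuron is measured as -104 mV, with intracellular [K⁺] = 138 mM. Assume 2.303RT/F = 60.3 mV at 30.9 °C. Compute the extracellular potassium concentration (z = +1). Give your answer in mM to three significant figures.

Nernst: E = (60.3/1) · log₁₀([out]/[in]), so log₁₀([out]/[in]) = -104.0 × 1 / 60.3 = -1.7247.
[out]/[in] = 10^(-1.7247) = 0.01885.
[out] = 0.01885 × 138 = 2.601 mM.

2.60 mM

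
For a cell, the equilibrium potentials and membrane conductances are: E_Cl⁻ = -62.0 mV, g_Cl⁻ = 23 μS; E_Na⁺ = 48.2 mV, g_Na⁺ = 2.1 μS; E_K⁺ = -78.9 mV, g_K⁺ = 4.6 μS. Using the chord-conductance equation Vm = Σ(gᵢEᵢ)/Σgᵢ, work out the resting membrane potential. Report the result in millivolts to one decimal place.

Σ gᵢEᵢ = 23·(-62.0) + 2.1·(48.2) + 4.6·(-78.9) = -1687.72
Σ gᵢ = 23 + 2.1 + 4.6 = 29.7
Vm = -1687.72 / 29.7 = -56.83 mV

-56.8 mV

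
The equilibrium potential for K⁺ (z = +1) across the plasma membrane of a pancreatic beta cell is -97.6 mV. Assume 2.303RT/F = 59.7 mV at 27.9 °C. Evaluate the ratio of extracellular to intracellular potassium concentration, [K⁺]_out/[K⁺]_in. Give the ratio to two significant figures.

log₁₀([out]/[in]) = E·z/(59.7) = -97.6 × 1 / 59.7 = -1.6348
[out]/[in] = 10^(-1.6348) = 0.02318

0.023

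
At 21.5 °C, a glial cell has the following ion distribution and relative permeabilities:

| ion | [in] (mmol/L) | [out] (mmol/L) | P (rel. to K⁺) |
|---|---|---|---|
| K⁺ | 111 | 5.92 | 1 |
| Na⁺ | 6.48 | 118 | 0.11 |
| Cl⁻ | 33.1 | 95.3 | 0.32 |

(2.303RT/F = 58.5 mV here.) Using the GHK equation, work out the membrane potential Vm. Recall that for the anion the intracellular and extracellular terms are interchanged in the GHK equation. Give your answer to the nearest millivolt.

Vm = 58.5 · log₁₀[(Σ P·[cation]ₒ + Σ P·[anion]ᵢ) / (Σ P·[cation]ᵢ + Σ P·[anion]ₒ)]
Numerator = 1×5.92 + 0.11×118 + 0.32×33.1 = 29.49
Denominator = 1×111 + 0.11×6.48 + 0.32×95.3 = 142.2
Vm = 58.5 · log₁₀(0.20739) = 58.5 × (-0.6832) = -39.97 mV

-40 mV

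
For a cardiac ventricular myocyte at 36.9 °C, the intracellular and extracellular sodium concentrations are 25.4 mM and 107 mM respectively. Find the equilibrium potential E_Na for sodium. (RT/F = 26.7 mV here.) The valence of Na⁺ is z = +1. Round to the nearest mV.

E = (26.7/z) · ln([Na⁺]_out/[Na⁺]_in) with z = +1.
= (26.7/1) · ln(107/25.4) = 26.70 · ln(4.213)
= 26.70 · (1.4381) = 38.40 mV

38 mV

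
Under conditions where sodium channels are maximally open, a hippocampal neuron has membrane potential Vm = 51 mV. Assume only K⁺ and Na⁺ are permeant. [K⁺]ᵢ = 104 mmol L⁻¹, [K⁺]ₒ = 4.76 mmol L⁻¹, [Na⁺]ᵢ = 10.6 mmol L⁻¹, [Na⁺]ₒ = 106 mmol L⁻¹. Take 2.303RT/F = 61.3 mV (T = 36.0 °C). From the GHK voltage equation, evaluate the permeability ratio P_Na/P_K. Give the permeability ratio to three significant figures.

20.6

Let α = P_Na/P_K. GHK: Vm = 61.3·log₁₀[(Kₒ + α·Naₒ)/(Kᵢ + α·Naᵢ)].
10^(Vm/61.3) = 10^(51.0/61.3) = 6.7916
So 6.7916·(Kᵢ + α·Naᵢ) = Kₒ + α·Naₒ → α = (6.7916·104.0 − 4.76) / (106.0 − 6.7916·10.6)
α = (706.3 − 4.76) / (106.0 − 71.99) = 701.6/34.01 = 20.63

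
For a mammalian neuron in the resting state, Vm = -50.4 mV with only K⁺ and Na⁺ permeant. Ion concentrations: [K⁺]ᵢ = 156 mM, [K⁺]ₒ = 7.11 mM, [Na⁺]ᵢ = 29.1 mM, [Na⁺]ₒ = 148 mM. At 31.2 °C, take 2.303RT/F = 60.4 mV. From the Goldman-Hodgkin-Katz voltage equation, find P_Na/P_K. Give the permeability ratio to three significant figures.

0.109

Let α = P_Na/P_K. GHK: Vm = 60.4·log₁₀[(Kₒ + α·Naₒ)/(Kᵢ + α·Naᵢ)].
10^(Vm/60.4) = 10^(-50.4/60.4) = 0.14641
So 0.14641·(Kᵢ + α·Naᵢ) = Kₒ + α·Naₒ → α = (0.14641·156.0 − 7.11) / (148.0 − 0.14641·29.1)
α = (22.84 − 7.11) / (148.0 − 4.26) = 15.73/143.7 = 0.1094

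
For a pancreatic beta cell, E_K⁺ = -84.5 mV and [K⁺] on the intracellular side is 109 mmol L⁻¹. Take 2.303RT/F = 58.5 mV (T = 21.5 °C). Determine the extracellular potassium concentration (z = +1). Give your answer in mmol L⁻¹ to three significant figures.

3.92 mmol L⁻¹

Nernst: E = (58.5/1) · log₁₀([out]/[in]), so log₁₀([out]/[in]) = -84.5 × 1 / 58.5 = -1.4444.
[out]/[in] = 10^(-1.4444) = 0.03594.
[out] = 0.03594 × 109 = 3.917 mmol L⁻¹.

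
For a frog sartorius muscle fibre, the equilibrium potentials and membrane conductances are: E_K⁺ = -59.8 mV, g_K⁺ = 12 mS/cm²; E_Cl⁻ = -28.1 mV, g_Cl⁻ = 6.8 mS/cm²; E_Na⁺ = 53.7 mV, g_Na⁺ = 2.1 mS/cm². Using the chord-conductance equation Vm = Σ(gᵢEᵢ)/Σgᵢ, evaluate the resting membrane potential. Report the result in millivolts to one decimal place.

-38.1 mV

Σ gᵢEᵢ = 12·(-59.8) + 6.8·(-28.1) + 2.1·(53.7) = -795.91
Σ gᵢ = 12 + 6.8 + 2.1 = 20.9
Vm = -795.91 / 20.9 = -38.08 mV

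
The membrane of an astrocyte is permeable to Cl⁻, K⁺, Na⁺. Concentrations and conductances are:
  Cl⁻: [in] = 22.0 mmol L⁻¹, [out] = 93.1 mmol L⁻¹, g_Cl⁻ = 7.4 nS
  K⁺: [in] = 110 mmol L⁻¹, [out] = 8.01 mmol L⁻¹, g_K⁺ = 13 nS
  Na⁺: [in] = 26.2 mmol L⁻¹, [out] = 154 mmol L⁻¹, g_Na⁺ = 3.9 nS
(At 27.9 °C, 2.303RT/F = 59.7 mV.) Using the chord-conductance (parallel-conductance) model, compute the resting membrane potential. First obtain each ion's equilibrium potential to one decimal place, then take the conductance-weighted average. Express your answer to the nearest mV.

-40 mV

E_Cl⁻ = (59.7/-1)·log₁₀(93.1/22.0) = -37.4 mV
E_K⁺ = (59.7/1)·log₁₀(8.01/110) = -67.9 mV
E_Na⁺ = (59.7/1)·log₁₀(154/26.2) = 45.9 mV
Vm = (Σ gᵢEᵢ)/(Σ gᵢ) = (7.4·-37.4 + 13·-67.9 + 3.9·45.9) / (7.4 + 13 + 3.9)
= -980.45 / 24.3 = -40.35 mV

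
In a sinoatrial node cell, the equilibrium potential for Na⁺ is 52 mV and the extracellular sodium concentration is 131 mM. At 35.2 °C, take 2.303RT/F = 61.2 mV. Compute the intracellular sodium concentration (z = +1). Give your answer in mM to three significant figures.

18.5 mM

Nernst: E = (61.2/1) · log₁₀([out]/[in]), so log₁₀([out]/[in]) = 52.0 × 1 / 61.2 = 0.8497.
[out]/[in] = 10^(0.8497) = 7.074.
[in] = 131 / 7.074 = 18.52 mM.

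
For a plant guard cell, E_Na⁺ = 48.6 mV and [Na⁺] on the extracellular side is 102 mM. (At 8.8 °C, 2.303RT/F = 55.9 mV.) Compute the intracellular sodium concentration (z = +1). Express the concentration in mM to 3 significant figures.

Nernst: E = (55.9/1) · log₁₀([out]/[in]), so log₁₀([out]/[in]) = 48.6 × 1 / 55.9 = 0.8694.
[out]/[in] = 10^(0.8694) = 7.403.
[in] = 102 / 7.403 = 13.78 mM.

13.8 mM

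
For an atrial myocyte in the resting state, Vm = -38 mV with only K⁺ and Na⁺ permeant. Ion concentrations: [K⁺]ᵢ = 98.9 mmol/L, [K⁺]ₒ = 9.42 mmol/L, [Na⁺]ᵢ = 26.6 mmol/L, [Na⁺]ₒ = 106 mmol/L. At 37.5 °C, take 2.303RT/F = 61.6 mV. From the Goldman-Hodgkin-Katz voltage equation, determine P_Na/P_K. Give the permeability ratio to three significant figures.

0.145

Let α = P_Na/P_K. GHK: Vm = 61.6·log₁₀[(Kₒ + α·Naₒ)/(Kᵢ + α·Naᵢ)].
10^(Vm/61.6) = 10^(-38.0/61.6) = 0.24161
So 0.24161·(Kᵢ + α·Naᵢ) = Kₒ + α·Naₒ → α = (0.24161·98.9 − 9.42) / (106.0 − 0.24161·26.6)
α = (23.9 − 9.42) / (106.0 − 6.427) = 14.48/99.57 = 0.1454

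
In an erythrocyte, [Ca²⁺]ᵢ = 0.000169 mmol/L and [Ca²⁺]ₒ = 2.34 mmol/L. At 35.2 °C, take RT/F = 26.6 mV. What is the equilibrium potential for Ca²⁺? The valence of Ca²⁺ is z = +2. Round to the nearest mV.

E = (26.6/z) · ln([Ca²⁺]_out/[Ca²⁺]_in) with z = +2.
= (26.6/2) · ln(2.34/0.000169) = 13.30 · ln(1.385e+04)
= 13.30 · (9.5358) = 126.83 mV

127 mV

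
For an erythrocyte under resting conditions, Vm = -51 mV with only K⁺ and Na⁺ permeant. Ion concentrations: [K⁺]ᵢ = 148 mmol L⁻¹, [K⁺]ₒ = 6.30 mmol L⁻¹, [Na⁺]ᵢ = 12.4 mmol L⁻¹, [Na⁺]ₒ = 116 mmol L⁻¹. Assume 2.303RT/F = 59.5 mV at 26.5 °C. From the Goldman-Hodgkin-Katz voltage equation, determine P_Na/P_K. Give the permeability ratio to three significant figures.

Let α = P_Na/P_K. GHK: Vm = 59.5·log₁₀[(Kₒ + α·Naₒ)/(Kᵢ + α·Naᵢ)].
10^(Vm/59.5) = 10^(-51.0/59.5) = 0.13895
So 0.13895·(Kᵢ + α·Naᵢ) = Kₒ + α·Naₒ → α = (0.13895·148.0 − 6.3) / (116.0 − 0.13895·12.4)
α = (20.56 − 6.3) / (116.0 − 1.723) = 14.26/114.3 = 0.1248

0.125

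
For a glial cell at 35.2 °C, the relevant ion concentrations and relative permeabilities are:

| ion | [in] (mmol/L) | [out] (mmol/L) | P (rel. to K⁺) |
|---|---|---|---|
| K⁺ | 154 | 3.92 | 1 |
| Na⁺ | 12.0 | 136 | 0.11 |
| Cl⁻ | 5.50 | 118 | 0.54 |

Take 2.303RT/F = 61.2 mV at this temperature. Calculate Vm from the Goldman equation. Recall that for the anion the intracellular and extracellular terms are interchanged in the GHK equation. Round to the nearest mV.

-61 mV

Vm = 61.2 · log₁₀[(Σ P·[cation]ₒ + Σ P·[anion]ᵢ) / (Σ P·[cation]ᵢ + Σ P·[anion]ₒ)]
Numerator = 1×3.92 + 0.11×136 + 0.54×5.50 = 21.85
Denominator = 1×154 + 0.11×12.0 + 0.54×118 = 219
Vm = 61.2 · log₁₀(0.099753) = 61.2 × (-1.0011) = -61.27 mV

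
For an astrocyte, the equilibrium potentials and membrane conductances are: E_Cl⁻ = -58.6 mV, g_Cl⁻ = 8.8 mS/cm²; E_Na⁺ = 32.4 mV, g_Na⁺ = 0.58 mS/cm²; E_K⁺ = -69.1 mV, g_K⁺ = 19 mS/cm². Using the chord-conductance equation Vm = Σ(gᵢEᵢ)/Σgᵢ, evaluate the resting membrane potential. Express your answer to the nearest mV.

-64 mV

Σ gᵢEᵢ = 8.8·(-58.6) + 0.58·(32.4) + 19·(-69.1) = -1809.79
Σ gᵢ = 8.8 + 0.58 + 19 = 28.38
Vm = -1809.79 / 28.38 = -63.77 mV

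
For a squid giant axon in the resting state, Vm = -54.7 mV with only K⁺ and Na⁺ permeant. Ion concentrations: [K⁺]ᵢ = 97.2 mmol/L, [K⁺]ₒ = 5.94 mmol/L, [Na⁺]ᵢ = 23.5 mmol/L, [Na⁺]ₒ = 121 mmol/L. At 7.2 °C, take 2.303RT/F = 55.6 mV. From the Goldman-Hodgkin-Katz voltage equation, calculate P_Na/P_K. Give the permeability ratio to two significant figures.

Let α = P_Na/P_K. GHK: Vm = 55.6·log₁₀[(Kₒ + α·Naₒ)/(Kᵢ + α·Naᵢ)].
10^(Vm/55.6) = 10^(-54.7/55.6) = 0.1038
So 0.1038·(Kᵢ + α·Naᵢ) = Kₒ + α·Naₒ → α = (0.1038·97.2 − 5.94) / (121.0 − 0.1038·23.5)
α = (10.09 − 5.94) / (121.0 − 2.439) = 4.149/118.6 = 0.035

0.035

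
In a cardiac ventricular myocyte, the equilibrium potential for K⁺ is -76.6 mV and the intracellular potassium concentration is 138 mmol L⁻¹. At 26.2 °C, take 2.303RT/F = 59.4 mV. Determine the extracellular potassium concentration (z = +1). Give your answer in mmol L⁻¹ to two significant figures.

Nernst: E = (59.4/1) · log₁₀([out]/[in]), so log₁₀([out]/[in]) = -76.6 × 1 / 59.4 = -1.2896.
[out]/[in] = 10^(-1.2896) = 0.05134.
[out] = 0.05134 × 138 = 7.085 mmol L⁻¹.

7.1 mmol L⁻¹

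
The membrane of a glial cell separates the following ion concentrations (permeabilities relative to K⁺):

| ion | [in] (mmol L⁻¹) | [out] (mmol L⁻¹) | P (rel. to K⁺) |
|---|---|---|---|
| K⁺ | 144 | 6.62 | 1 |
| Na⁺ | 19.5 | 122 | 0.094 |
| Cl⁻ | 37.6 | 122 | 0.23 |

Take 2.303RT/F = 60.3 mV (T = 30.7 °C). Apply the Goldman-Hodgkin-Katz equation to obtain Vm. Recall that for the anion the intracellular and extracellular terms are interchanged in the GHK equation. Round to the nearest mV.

-49 mV

Vm = 60.3 · log₁₀[(Σ P·[cation]ₒ + Σ P·[anion]ᵢ) / (Σ P·[cation]ᵢ + Σ P·[anion]ₒ)]
Numerator = 1×6.62 + 0.094×122 + 0.23×37.6 = 26.74
Denominator = 1×144 + 0.094×19.5 + 0.23×122 = 173.9
Vm = 60.3 · log₁₀(0.15375) = 60.3 × (-0.8132) = -49.04 mV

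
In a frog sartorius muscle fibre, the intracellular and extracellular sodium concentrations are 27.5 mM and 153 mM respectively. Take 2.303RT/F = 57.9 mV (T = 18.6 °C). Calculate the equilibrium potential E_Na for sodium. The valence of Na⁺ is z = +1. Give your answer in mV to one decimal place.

E = (57.9/z) · log₁₀([Na⁺]_out/[Na⁺]_in) with z = +1.
= (57.9/1) · log₁₀(153/27.5) = 57.90 · log₁₀(5.564)
= 57.90 · (0.7454) = 43.16 mV

43.2 mV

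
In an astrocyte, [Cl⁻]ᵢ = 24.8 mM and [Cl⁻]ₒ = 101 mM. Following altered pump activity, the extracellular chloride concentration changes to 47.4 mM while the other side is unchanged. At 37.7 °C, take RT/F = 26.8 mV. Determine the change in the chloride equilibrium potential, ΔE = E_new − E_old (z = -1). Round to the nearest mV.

E_old = (26.8/-1)·ln(101/24.8) = -37.63 mV
E_new = (26.8/-1)·ln(47.4/24.8) = -17.36 mV
ΔE = -17.36 − (-37.63) = 20.27 mV

20 mV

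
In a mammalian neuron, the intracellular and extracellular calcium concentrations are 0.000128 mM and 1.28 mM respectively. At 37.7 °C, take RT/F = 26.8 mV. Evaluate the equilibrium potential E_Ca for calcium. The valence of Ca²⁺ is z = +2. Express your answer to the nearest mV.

123 mV

E = (26.8/z) · ln([Ca²⁺]_out/[Ca²⁺]_in) with z = +2.
= (26.8/2) · ln(1.28/0.000128) = 13.40 · ln(1e+04)
= 13.40 · (9.2103) = 123.42 mV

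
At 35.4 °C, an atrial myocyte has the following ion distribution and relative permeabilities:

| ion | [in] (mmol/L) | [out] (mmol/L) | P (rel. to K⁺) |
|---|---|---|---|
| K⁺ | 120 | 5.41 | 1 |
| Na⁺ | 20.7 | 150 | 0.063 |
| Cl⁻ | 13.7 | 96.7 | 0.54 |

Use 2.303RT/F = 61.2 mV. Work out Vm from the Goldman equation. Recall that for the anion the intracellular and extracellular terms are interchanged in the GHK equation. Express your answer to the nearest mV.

-55 mV

Vm = 61.2 · log₁₀[(Σ P·[cation]ₒ + Σ P·[anion]ᵢ) / (Σ P·[cation]ᵢ + Σ P·[anion]ₒ)]
Numerator = 1×5.41 + 0.063×150 + 0.54×13.7 = 22.26
Denominator = 1×120 + 0.063×20.7 + 0.54×96.7 = 173.5
Vm = 61.2 · log₁₀(0.12827) = 61.2 × (-0.8919) = -54.58 mV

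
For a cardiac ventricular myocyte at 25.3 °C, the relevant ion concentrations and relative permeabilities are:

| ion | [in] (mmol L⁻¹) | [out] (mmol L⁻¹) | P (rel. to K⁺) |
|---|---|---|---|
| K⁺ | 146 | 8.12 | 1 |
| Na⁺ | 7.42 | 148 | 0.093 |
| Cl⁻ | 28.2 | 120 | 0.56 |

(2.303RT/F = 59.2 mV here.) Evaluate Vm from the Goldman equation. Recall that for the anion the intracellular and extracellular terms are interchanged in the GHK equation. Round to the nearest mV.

-45 mV

Vm = 59.2 · log₁₀[(Σ P·[cation]ₒ + Σ P·[anion]ᵢ) / (Σ P·[cation]ᵢ + Σ P·[anion]ₒ)]
Numerator = 1×8.12 + 0.093×148 + 0.56×28.2 = 37.68
Denominator = 1×146 + 0.093×7.42 + 0.56×120 = 213.9
Vm = 59.2 · log₁₀(0.17615) = 59.2 × (-0.7541) = -44.64 mV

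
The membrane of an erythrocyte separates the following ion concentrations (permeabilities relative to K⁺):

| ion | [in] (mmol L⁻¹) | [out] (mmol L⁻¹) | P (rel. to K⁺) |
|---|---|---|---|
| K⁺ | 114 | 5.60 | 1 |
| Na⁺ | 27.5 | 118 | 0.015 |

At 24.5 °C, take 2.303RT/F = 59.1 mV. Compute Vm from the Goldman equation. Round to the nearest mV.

Vm = 59.1 · log₁₀[(Σ P·[cation]ₒ + Σ P·[anion]ᵢ) / (Σ P·[cation]ᵢ + Σ P·[anion]ₒ)]
Numerator = 1×5.60 + 0.015×118 = 7.37
Denominator = 1×114 + 0.015×27.5 = 114.4
Vm = 59.1 · log₁₀(0.064416) = 59.1 × (-1.1910) = -70.39 mV

-70 mV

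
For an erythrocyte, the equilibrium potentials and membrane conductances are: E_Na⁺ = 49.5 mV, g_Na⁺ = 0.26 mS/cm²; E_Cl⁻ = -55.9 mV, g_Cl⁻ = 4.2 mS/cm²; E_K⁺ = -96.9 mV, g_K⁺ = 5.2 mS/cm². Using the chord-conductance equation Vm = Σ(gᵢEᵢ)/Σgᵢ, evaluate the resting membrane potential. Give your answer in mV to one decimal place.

-75.1 mV

Σ gᵢEᵢ = 0.26·(49.5) + 4.2·(-55.9) + 5.2·(-96.9) = -725.79
Σ gᵢ = 0.26 + 4.2 + 5.2 = 9.66
Vm = -725.79 / 9.66 = -75.13 mV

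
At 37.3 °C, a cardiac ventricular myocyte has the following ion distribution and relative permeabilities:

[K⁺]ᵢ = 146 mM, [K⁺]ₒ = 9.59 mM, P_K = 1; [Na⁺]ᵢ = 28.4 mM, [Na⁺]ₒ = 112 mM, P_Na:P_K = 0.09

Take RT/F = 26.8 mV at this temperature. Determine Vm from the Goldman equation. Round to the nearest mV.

Vm = 26.8 · ln[(Σ P·[cation]ₒ + Σ P·[anion]ᵢ) / (Σ P·[cation]ᵢ + Σ P·[anion]ₒ)]
Numerator = 1×9.59 + 0.09×112 = 19.67
Denominator = 1×146 + 0.09×28.4 = 148.6
Vm = 26.8 · ln(0.13241) = 26.8 × (-2.0219) = -54.19 mV

-54 mV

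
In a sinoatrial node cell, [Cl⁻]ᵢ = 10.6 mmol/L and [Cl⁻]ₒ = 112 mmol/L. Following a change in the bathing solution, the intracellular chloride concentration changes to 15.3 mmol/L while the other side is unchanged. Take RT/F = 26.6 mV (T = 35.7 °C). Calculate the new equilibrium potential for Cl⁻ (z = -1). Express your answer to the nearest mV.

-53 mV

After the shift: [Cl⁻]_out = 112, [Cl⁻]_in = 15.3 mmol/L.
E_new = (26.6/-1)·ln(112/15.3) = -26.60 · (1.9906) = -52.95 mV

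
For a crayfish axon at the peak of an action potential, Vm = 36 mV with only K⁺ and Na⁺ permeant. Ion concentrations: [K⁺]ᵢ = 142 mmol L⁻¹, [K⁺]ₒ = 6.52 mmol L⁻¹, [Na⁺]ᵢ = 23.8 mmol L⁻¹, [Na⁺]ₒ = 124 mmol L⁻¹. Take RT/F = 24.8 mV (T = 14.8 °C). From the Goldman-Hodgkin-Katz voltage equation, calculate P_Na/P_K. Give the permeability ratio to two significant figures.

Let α = P_Na/P_K. GHK: Vm = 24.8·ln[(Kₒ + α·Naₒ)/(Kᵢ + α·Naᵢ)].
e^(Vm/24.8) = e^(36.0/24.8) = 4.27
So 4.27·(Kᵢ + α·Naᵢ) = Kₒ + α·Naₒ → α = (4.27·142.0 − 6.52) / (124.0 − 4.27·23.8)
α = (606.3 − 6.52) / (124.0 − 101.6) = 599.8/22.37 = 26.81

27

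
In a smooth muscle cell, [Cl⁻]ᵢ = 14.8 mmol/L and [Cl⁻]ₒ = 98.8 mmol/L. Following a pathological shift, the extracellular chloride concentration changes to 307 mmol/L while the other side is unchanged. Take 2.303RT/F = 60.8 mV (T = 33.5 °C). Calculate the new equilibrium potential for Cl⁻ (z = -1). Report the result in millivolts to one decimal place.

After the shift: [Cl⁻]_out = 307, [Cl⁻]_in = 14.8 mmol/L.
E_new = (60.8/-1)·log₁₀(307/14.8) = -60.80 · (1.3169) = -80.07 mV

-80.1 mV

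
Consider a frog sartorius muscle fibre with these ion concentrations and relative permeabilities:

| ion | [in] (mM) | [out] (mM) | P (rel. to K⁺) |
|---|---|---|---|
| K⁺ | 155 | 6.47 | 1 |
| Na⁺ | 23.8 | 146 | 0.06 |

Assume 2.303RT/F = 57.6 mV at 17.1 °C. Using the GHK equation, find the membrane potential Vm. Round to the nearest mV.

-58 mV

Vm = 57.6 · log₁₀[(Σ P·[cation]ₒ + Σ P·[anion]ᵢ) / (Σ P·[cation]ᵢ + Σ P·[anion]ₒ)]
Numerator = 1×6.47 + 0.06×146 = 15.23
Denominator = 1×155 + 0.06×23.8 = 156.4
Vm = 57.6 · log₁₀(0.097361) = 57.6 × (-1.0116) = -58.27 mV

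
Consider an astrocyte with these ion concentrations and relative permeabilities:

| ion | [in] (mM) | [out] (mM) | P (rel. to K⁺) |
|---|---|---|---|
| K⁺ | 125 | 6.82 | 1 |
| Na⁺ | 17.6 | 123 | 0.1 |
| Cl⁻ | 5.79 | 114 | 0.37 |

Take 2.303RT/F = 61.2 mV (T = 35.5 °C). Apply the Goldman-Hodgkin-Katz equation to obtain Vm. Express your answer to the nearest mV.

Vm = 61.2 · log₁₀[(Σ P·[cation]ₒ + Σ P·[anion]ᵢ) / (Σ P·[cation]ᵢ + Σ P·[anion]ₒ)]
Numerator = 1×6.82 + 0.1×123 + 0.37×5.79 = 21.26
Denominator = 1×125 + 0.1×17.6 + 0.37×114 = 168.9
Vm = 61.2 · log₁₀(0.12586) = 61.2 × (-0.9001) = -55.09 mV

-55 mV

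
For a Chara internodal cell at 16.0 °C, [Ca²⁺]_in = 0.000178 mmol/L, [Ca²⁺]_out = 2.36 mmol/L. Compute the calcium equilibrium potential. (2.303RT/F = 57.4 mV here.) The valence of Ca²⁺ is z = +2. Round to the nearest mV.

E = (57.4/z) · log₁₀([Ca²⁺]_out/[Ca²⁺]_in) with z = +2.
= (57.4/2) · log₁₀(2.36/0.000178) = 28.70 · log₁₀(1.326e+04)
= 28.70 · (4.1225) = 118.32 mV

118 mV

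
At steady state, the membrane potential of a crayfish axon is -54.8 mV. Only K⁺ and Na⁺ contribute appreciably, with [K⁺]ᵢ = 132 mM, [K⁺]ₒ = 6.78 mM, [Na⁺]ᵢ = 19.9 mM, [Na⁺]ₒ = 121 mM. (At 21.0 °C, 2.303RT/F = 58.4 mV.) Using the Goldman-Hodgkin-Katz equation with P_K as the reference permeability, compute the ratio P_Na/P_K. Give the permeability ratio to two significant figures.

Let α = P_Na/P_K. GHK: Vm = 58.4·log₁₀[(Kₒ + α·Naₒ)/(Kᵢ + α·Naᵢ)].
10^(Vm/58.4) = 10^(-54.8/58.4) = 0.11525
So 0.11525·(Kᵢ + α·Naᵢ) = Kₒ + α·Naₒ → α = (0.11525·132.0 − 6.78) / (121.0 − 0.11525·19.9)
α = (15.21 − 6.78) / (121.0 − 2.293) = 8.433/118.7 = 0.07104

0.071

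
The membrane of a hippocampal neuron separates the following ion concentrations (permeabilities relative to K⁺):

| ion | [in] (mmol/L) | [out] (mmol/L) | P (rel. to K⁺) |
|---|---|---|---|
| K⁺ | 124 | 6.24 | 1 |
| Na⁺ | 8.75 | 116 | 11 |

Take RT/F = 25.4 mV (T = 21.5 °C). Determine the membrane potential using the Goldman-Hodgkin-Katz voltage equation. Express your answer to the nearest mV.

45 mV

Vm = 25.4 · ln[(Σ P·[cation]ₒ + Σ P·[anion]ᵢ) / (Σ P·[cation]ᵢ + Σ P·[anion]ₒ)]
Numerator = 1×6.24 + 11×116 = 1282
Denominator = 1×124 + 11×8.75 = 220.2
Vm = 25.4 · ln(5.8217) = 25.4 × (1.7616) = 44.74 mV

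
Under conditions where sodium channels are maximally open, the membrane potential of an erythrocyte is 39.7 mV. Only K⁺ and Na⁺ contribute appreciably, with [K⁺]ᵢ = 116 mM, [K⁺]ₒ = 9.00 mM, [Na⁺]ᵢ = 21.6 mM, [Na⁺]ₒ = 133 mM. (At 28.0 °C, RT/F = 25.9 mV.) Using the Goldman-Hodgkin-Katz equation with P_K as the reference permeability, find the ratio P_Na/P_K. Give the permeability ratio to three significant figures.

16.0

Let α = P_Na/P_K. GHK: Vm = 25.9·ln[(Kₒ + α·Naₒ)/(Kᵢ + α·Naᵢ)].
e^(Vm/25.9) = e^(39.7/25.9) = 4.6312
So 4.6312·(Kᵢ + α·Naᵢ) = Kₒ + α·Naₒ → α = (4.6312·116.0 − 9.0) / (133.0 − 4.6312·21.6)
α = (537.2 − 9.0) / (133.0 − 100) = 528.2/32.97 = 16.02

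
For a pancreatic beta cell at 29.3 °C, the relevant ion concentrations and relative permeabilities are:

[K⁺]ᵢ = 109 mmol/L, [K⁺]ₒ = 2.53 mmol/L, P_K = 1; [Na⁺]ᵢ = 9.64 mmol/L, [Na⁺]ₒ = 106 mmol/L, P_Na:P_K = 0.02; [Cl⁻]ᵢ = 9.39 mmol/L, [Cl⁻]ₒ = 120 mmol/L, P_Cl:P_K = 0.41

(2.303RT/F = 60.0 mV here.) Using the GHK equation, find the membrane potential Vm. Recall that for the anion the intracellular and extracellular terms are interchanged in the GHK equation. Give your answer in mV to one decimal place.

-76.2 mV

Vm = 60.0 · log₁₀[(Σ P·[cation]ₒ + Σ P·[anion]ᵢ) / (Σ P·[cation]ᵢ + Σ P·[anion]ₒ)]
Numerator = 1×2.53 + 0.02×106 + 0.41×9.39 = 8.5
Denominator = 1×109 + 0.02×9.64 + 0.41×120 = 158.4
Vm = 60.0 · log₁₀(0.053663) = 60.0 × (-1.2703) = -76.22 mV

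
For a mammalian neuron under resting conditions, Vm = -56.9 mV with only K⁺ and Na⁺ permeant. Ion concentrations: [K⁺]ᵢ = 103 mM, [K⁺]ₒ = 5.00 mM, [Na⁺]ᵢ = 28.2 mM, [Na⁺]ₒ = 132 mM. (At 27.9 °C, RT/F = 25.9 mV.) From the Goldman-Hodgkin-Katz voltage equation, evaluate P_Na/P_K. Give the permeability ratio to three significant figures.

Let α = P_Na/P_K. GHK: Vm = 25.9·ln[(Kₒ + α·Naₒ)/(Kᵢ + α·Naᵢ)].
e^(Vm/25.9) = e^(-56.9/25.9) = 0.11115
So 0.11115·(Kᵢ + α·Naᵢ) = Kₒ + α·Naₒ → α = (0.11115·103.0 − 5.0) / (132.0 − 0.11115·28.2)
α = (11.45 − 5.0) / (132.0 − 3.134) = 6.448/128.9 = 0.05004

0.0500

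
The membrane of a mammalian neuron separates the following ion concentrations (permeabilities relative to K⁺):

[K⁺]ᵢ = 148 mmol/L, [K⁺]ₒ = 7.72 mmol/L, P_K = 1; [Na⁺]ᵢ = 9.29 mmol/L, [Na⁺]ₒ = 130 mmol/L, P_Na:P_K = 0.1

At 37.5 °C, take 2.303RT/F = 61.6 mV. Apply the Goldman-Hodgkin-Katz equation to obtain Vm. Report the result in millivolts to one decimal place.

-52.8 mV

Vm = 61.6 · log₁₀[(Σ P·[cation]ₒ + Σ P·[anion]ᵢ) / (Σ P·[cation]ᵢ + Σ P·[anion]ₒ)]
Numerator = 1×7.72 + 0.1×130 = 20.72
Denominator = 1×148 + 0.1×9.29 = 148.9
Vm = 61.6 · log₁₀(0.13913) = 61.6 × (-0.8566) = -52.77 mV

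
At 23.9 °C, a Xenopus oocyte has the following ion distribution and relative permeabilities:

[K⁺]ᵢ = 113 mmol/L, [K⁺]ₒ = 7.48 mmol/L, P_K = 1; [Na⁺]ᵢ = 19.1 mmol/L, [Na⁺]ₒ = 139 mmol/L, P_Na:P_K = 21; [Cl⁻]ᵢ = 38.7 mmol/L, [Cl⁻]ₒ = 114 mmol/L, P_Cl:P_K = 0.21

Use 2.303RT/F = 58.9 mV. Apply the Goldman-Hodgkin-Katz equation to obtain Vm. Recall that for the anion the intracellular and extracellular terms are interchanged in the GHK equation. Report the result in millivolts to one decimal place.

43.4 mV

Vm = 58.9 · log₁₀[(Σ P·[cation]ₒ + Σ P·[anion]ᵢ) / (Σ P·[cation]ᵢ + Σ P·[anion]ₒ)]
Numerator = 1×7.48 + 21×139 + 0.21×38.7 = 2935
Denominator = 1×113 + 21×19.1 + 0.21×114 = 538
Vm = 58.9 · log₁₀(5.4543) = 58.9 × (0.7367) = 43.39 mV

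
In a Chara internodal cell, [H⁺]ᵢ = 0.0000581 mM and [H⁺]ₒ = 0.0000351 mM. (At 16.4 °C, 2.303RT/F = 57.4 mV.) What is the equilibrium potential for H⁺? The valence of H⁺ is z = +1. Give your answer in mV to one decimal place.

-12.6 mV

E = (57.4/z) · log₁₀([H⁺]_out/[H⁺]_in) with z = +1.
= (57.4/1) · log₁₀(0.0000351/0.0000581) = 57.40 · log₁₀(0.6041)
= 57.40 · (-0.2189) = -12.56 mV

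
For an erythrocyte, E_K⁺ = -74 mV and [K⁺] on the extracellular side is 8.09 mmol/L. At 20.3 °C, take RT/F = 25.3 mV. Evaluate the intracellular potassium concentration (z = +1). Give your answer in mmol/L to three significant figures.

151 mmol/L

Nernst: E = (25.3/1) · ln([out]/[in]), so ln([out]/[in]) = -74.0 × 1 / 25.3 = -2.9249.
[out]/[in] = e^(-2.9249) = 0.05367.
[in] = 8.09 / 0.05367 = 150.7 mmol/L.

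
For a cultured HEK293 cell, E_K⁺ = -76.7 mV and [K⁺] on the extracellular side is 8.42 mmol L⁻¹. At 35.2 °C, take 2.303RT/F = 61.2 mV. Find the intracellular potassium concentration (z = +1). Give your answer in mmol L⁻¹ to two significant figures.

Nernst: E = (61.2/1) · log₁₀([out]/[in]), so log₁₀([out]/[in]) = -76.7 × 1 / 61.2 = -1.2533.
[out]/[in] = 10^(-1.2533) = 0.05581.
[in] = 8.42 / 0.05581 = 150.9 mmol L⁻¹.

150 mmol L⁻¹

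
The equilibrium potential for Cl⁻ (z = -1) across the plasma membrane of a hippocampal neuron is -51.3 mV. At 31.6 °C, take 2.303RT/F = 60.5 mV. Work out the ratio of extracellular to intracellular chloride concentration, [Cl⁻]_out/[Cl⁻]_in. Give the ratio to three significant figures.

log₁₀([out]/[in]) = E·z/(60.5) = -51.3 × -1 / 60.5 = 0.8479
[out]/[in] = 10^(0.8479) = 7.046

7.05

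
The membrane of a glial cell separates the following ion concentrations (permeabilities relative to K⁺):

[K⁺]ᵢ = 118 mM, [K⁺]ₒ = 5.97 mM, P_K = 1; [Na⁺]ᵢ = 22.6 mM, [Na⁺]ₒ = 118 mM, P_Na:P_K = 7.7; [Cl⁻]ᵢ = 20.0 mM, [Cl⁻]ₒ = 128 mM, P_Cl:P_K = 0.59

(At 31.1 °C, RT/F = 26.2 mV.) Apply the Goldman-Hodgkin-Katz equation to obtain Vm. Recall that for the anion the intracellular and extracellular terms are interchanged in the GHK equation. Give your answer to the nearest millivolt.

24 mV

Vm = 26.2 · ln[(Σ P·[cation]ₒ + Σ P·[anion]ᵢ) / (Σ P·[cation]ᵢ + Σ P·[anion]ₒ)]
Numerator = 1×5.97 + 7.7×118 + 0.59×20.0 = 926.4
Denominator = 1×118 + 7.7×22.6 + 0.59×128 = 367.5
Vm = 26.2 · ln(2.5205) = 26.2 × (0.9244) = 24.22 mV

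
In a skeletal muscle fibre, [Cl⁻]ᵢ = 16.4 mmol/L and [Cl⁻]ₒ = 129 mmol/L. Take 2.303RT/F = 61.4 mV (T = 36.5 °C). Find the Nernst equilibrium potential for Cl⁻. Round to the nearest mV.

E = (61.4/z) · log₁₀([Cl⁻]_out/[Cl⁻]_in) with z = -1.
For an anion, dividing by z = -1 reverses the sign.
= (61.4/-1) · log₁₀(129/16.4) = -61.40 · log₁₀(7.866)
= -61.40 · (0.8957) = -55.00 mV

-55 mV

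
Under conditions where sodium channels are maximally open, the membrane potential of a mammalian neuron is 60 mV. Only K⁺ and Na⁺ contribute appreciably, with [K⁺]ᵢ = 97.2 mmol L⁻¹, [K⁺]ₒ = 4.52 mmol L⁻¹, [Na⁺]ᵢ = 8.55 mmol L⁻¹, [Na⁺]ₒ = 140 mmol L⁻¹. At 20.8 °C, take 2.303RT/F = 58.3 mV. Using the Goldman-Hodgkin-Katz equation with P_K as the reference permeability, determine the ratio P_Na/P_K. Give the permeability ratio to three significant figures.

Let α = P_Na/P_K. GHK: Vm = 58.3·log₁₀[(Kₒ + α·Naₒ)/(Kᵢ + α·Naᵢ)].
10^(Vm/58.3) = 10^(60.0/58.3) = 10.694
So 10.694·(Kᵢ + α·Naᵢ) = Kₒ + α·Naₒ → α = (10.694·97.2 − 4.52) / (140.0 − 10.694·8.55)
α = (1040 − 4.52) / (140.0 − 91.44) = 1035/48.56 = 21.31

21.3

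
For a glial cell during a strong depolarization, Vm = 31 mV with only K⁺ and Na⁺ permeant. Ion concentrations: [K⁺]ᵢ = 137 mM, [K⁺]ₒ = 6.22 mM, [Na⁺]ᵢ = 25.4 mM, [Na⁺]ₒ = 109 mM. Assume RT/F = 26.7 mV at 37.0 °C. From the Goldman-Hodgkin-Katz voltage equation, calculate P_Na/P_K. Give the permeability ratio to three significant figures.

15.5

Let α = P_Na/P_K. GHK: Vm = 26.7·ln[(Kₒ + α·Naₒ)/(Kᵢ + α·Naᵢ)].
e^(Vm/26.7) = e^(31.0/26.7) = 3.1933
So 3.1933·(Kᵢ + α·Naᵢ) = Kₒ + α·Naₒ → α = (3.1933·137.0 − 6.22) / (109.0 − 3.1933·25.4)
α = (437.5 − 6.22) / (109.0 − 81.11) = 431.3/27.89 = 15.46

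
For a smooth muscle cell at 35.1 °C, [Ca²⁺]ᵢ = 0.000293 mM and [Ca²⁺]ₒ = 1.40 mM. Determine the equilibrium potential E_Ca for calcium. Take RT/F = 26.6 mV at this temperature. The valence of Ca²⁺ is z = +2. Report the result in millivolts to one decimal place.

E = (26.6/z) · ln([Ca²⁺]_out/[Ca²⁺]_in) with z = +2.
= (26.6/2) · ln(1.40/0.000293) = 13.30 · ln(4778)
= 13.30 · (8.4718) = 112.68 mV

112.7 mV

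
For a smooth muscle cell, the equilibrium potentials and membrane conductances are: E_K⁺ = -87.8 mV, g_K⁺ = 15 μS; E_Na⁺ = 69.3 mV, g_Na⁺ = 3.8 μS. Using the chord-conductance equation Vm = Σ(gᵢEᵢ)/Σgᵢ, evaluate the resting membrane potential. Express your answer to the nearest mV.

-56 mV

Σ gᵢEᵢ = 15·(-87.8) + 3.8·(69.3) = -1053.66
Σ gᵢ = 15 + 3.8 = 18.8
Vm = -1053.66 / 18.8 = -56.05 mV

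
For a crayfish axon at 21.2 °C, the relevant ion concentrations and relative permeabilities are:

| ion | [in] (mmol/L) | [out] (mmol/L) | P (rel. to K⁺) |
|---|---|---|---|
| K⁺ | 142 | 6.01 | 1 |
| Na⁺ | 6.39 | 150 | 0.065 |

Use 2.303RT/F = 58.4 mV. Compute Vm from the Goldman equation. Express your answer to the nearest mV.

Vm = 58.4 · log₁₀[(Σ P·[cation]ₒ + Σ P·[anion]ᵢ) / (Σ P·[cation]ᵢ + Σ P·[anion]ₒ)]
Numerator = 1×6.01 + 0.065×150 = 15.76
Denominator = 1×142 + 0.065×6.39 = 142.4
Vm = 58.4 · log₁₀(0.11066) = 58.4 × (-0.9560) = -55.83 mV

-56 mV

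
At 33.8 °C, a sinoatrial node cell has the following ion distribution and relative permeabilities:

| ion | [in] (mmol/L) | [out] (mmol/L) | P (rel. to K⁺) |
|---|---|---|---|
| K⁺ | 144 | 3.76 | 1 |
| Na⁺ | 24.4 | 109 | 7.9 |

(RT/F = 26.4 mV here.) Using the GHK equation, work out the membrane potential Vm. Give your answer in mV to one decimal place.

24.9 mV

Vm = 26.4 · ln[(Σ P·[cation]ₒ + Σ P·[anion]ᵢ) / (Σ P·[cation]ᵢ + Σ P·[anion]ₒ)]
Numerator = 1×3.76 + 7.9×109 = 864.9
Denominator = 1×144 + 7.9×24.4 = 336.8
Vm = 26.4 · ln(2.5682) = 26.4 × (0.9432) = 24.90 mV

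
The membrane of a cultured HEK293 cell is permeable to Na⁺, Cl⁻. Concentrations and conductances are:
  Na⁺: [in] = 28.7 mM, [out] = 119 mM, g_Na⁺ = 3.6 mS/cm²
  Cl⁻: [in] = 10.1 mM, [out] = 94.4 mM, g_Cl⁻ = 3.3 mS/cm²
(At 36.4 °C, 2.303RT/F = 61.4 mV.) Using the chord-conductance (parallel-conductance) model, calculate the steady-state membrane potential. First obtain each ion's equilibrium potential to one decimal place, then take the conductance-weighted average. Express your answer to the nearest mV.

-9 mV

E_Na⁺ = (61.4/1)·log₁₀(119/28.7) = 37.9 mV
E_Cl⁻ = (61.4/-1)·log₁₀(94.4/10.1) = -59.6 mV
Vm = (Σ gᵢEᵢ)/(Σ gᵢ) = (3.6·37.9 + 3.3·-59.6) / (3.6 + 3.3)
= -60.24 / 6.9 = -8.73 mV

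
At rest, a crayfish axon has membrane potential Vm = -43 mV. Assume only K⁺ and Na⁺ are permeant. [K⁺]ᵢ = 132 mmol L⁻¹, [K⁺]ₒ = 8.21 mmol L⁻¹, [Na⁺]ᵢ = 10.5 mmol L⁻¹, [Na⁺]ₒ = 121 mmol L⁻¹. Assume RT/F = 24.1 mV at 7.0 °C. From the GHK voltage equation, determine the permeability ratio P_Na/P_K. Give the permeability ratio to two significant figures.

Let α = P_Na/P_K. GHK: Vm = 24.1·ln[(Kₒ + α·Naₒ)/(Kᵢ + α·Naᵢ)].
e^(Vm/24.1) = e^(-43.0/24.1) = 0.16793
So 0.16793·(Kᵢ + α·Naᵢ) = Kₒ + α·Naₒ → α = (0.16793·132.0 − 8.21) / (121.0 − 0.16793·10.5)
α = (22.17 − 8.21) / (121.0 − 1.763) = 13.96/119.2 = 0.117

0.12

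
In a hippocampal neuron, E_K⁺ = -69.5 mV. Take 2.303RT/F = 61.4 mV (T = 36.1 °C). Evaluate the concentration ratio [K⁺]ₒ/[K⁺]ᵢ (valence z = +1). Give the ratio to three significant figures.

log₁₀([out]/[in]) = E·z/(61.4) = -69.5 × 1 / 61.4 = -1.1319
[out]/[in] = 10^(-1.1319) = 0.0738

0.0738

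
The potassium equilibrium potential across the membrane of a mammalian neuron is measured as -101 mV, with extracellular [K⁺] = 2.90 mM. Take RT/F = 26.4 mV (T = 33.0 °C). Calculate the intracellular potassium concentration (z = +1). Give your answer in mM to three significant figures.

Nernst: E = (26.4/1) · ln([out]/[in]), so ln([out]/[in]) = -101.0 × 1 / 26.4 = -3.8258.
[out]/[in] = e^(-3.8258) = 0.0218.
[in] = 2.90 / 0.0218 = 133 mM.

133 mM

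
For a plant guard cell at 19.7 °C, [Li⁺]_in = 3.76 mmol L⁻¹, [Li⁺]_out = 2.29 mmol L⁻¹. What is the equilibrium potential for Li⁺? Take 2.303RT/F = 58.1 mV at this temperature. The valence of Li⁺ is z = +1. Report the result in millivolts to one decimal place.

E = (58.1/z) · log₁₀([Li⁺]_out/[Li⁺]_in) with z = +1.
= (58.1/1) · log₁₀(2.29/3.76) = 58.10 · log₁₀(0.609)
= 58.10 · (-0.2154) = -12.51 mV

-12.5 mV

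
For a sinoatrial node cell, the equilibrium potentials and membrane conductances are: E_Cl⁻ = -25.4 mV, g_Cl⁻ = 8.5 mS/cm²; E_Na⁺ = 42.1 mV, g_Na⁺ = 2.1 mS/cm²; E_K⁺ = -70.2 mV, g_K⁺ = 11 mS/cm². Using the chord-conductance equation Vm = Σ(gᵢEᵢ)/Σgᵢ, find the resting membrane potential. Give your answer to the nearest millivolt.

Σ gᵢEᵢ = 8.5·(-25.4) + 2.1·(42.1) + 11·(-70.2) = -899.69
Σ gᵢ = 8.5 + 2.1 + 11 = 21.6
Vm = -899.69 / 21.6 = -41.65 mV

-42 mV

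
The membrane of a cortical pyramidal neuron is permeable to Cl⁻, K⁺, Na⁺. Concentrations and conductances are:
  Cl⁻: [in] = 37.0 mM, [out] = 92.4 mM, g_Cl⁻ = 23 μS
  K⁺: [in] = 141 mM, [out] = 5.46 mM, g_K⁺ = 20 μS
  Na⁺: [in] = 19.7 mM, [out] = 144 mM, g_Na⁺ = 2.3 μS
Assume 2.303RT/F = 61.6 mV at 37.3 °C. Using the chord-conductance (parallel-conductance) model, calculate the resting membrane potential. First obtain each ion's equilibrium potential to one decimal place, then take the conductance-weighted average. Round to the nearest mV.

E_Cl⁻ = (61.6/-1)·log₁₀(92.4/37.0) = -24.5 mV
E_K⁺ = (61.6/1)·log₁₀(5.46/141) = -87.0 mV
E_Na⁺ = (61.6/1)·log₁₀(144/19.7) = 53.2 mV
Vm = (Σ gᵢEᵢ)/(Σ gᵢ) = (23·-24.5 + 20·-87.0 + 2.3·53.2) / (23 + 20 + 2.3)
= -2181.14 / 45.3 = -48.15 mV

-48 mV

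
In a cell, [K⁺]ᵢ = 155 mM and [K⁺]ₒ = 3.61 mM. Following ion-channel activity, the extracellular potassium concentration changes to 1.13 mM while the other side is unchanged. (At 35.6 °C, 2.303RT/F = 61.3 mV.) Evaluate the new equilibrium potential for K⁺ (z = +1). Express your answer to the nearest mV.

-131 mV

After the shift: [K⁺]_out = 1.13, [K⁺]_in = 155 mM.
E_new = (61.3/1)·log₁₀(1.13/155) = 61.30 · (-2.1373) = -131.01 mV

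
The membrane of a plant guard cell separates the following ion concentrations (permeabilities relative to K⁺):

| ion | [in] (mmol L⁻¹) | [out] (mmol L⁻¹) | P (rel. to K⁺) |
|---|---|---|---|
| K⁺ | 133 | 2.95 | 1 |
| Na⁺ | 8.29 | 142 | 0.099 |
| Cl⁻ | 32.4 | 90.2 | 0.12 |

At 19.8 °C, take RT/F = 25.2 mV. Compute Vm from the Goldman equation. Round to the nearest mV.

-49 mV

Vm = 25.2 · ln[(Σ P·[cation]ₒ + Σ P·[anion]ᵢ) / (Σ P·[cation]ᵢ + Σ P·[anion]ₒ)]
Numerator = 1×2.95 + 0.099×142 + 0.12×32.4 = 20.9
Denominator = 1×133 + 0.099×8.29 + 0.12×90.2 = 144.6
Vm = 25.2 · ln(0.14446) = 25.2 × (-1.9347) = -48.76 mV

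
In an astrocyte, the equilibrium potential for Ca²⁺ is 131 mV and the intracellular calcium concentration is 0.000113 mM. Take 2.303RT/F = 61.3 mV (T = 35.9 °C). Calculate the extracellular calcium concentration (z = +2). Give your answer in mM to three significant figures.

Nernst: E = (61.3/2) · log₁₀([out]/[in]), so log₁₀([out]/[in]) = 131.0 × 2 / 61.3 = 4.2741.
[out]/[in] = 10^(4.2741) = 1.88e+04.
[out] = 1.88e+04 × 0.000113 = 2.124 mM.

2.12 mM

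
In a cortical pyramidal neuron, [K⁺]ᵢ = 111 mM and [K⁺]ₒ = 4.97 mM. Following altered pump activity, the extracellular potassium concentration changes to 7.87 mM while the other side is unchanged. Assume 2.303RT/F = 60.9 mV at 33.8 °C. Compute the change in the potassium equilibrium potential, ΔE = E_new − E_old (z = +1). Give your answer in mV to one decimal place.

E_old = (60.9/1)·log₁₀(4.97/111) = -82.15 mV
E_new = (60.9/1)·log₁₀(7.87/111) = -70.00 mV
ΔE = -70.00 − (-82.15) = 12.16 mV

12.2 mV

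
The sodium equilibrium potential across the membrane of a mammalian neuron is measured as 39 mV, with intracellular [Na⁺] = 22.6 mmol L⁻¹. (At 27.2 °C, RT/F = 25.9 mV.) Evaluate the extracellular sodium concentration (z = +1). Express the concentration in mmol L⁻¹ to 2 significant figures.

Nernst: E = (25.9/1) · ln([out]/[in]), so ln([out]/[in]) = 39.0 × 1 / 25.9 = 1.5058.
[out]/[in] = e^(1.5058) = 4.508.
[out] = 4.508 × 22.6 = 101.9 mmol L⁻¹.

100 mmol L⁻¹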